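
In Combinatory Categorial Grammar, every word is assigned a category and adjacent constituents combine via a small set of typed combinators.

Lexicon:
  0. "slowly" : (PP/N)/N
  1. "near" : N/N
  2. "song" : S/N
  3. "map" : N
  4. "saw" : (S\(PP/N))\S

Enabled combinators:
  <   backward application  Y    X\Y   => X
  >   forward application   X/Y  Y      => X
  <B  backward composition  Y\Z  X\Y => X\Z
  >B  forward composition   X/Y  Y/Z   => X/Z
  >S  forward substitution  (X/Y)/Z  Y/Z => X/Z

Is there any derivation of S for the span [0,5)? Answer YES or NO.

YES

[0,5] S   <
  [0,2] PP/N   >S
    [0,1] "slowly" : (PP/N)/N
    [1,2] "near" : N/N
  [2,5] S\(PP/N)   <
    [2,4] S   >
      [2,3] "song" : S/N
      [3,4] "map" : N
    [4,5] "saw" : (S\(PP/N))\S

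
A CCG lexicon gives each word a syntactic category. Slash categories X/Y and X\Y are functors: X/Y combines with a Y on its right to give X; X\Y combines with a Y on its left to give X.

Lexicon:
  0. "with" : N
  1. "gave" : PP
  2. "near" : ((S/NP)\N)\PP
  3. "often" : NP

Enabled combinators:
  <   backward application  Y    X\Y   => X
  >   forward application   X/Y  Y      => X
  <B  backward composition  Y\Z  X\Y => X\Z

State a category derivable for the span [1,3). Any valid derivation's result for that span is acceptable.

[0,4] S   >
  [0,3] S/NP   <
    [0,1] "with" : N
    [1,3] (S/NP)\N   <
      [1,2] "gave" : PP
      [2,3] "near" : ((S/NP)\N)\PP
  [3,4] "often" : NP

(S/NP)\N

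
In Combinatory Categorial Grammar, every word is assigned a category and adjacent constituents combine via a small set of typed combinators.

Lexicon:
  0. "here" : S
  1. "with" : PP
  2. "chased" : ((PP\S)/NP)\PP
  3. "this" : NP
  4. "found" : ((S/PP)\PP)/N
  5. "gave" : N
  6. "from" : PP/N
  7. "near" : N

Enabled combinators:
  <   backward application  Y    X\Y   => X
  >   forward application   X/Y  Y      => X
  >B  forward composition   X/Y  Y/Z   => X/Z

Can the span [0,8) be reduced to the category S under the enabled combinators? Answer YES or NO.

YES

[0,8] S   >
  [0,6] S/PP   <
    [0,4] PP   <
      [0,1] "here" : S
      [1,4] PP\S   >
        [1,3] (PP\S)/NP   <
          [1,2] "with" : PP
          [2,3] "chased" : ((PP\S)/NP)\PP
        [3,4] "this" : NP
    [4,6] (S/PP)\PP   >
      [4,5] "found" : ((S/PP)\PP)/N
      [5,6] "gave" : N
  [6,8] PP   >
    [6,7] "from" : PP/N
    [7,8] "near" : N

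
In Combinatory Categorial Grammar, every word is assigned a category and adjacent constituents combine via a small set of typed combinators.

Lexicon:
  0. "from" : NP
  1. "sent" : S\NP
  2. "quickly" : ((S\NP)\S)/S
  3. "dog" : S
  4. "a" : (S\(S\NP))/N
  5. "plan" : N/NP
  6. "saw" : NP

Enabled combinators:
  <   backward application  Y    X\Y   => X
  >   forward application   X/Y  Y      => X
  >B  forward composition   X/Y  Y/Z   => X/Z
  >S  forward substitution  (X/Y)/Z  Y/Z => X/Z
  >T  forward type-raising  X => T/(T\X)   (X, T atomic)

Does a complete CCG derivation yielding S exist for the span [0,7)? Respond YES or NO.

YES

[0,7] S   <
  [0,4] S\NP   <
    [0,2] S   <
      [0,1] "from" : NP
      [1,2] "sent" : S\NP
    [2,4] (S\NP)\S   >
      [2,3] "quickly" : ((S\NP)\S)/S
      [3,4] "dog" : S
  [4,7] S\(S\NP)   >
    [4,5] "a" : (S\(S\NP))/N
    [5,7] N   >
      [5,6] "plan" : N/NP
      [6,7] "saw" : NP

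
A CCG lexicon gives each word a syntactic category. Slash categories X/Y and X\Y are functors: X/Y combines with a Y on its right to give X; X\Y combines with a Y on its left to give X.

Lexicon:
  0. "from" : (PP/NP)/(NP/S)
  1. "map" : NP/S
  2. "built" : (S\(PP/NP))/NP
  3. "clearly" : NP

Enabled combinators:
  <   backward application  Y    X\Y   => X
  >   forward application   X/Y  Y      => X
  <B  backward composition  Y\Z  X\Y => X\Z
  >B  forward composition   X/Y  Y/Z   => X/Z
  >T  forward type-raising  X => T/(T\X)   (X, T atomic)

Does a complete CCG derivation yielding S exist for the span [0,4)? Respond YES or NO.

[0,4] S   <
  [0,2] PP/NP   >
    [0,1] "from" : (PP/NP)/(NP/S)
    [1,2] "map" : NP/S
  [2,4] S\(PP/NP)   >
    [2,3] "built" : (S\(PP/NP))/NP
    [3,4] "clearly" : NP

YES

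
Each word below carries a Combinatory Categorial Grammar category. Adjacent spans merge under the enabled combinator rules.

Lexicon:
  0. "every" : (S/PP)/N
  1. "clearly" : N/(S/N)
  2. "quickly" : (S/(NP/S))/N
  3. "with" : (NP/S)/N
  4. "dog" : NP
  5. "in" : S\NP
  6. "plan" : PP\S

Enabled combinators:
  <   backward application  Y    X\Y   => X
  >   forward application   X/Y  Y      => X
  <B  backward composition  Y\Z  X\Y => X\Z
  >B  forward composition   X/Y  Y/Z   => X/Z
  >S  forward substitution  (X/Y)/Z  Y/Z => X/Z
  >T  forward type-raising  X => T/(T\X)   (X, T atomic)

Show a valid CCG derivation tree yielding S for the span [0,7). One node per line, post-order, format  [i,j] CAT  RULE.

[0,1] (S/PP)/N  lex  "every"
[1,2] N/(S/N)  lex  "clearly"
[2,3] (S/(NP/S))/N  lex  "quickly"
[3,4] (NP/S)/N  lex  "with"
[2,4] S/N  >S  k=3
[1,4] N  >  k=2
[0,4] S/PP  >  k=1
[4,5] NP  lex  "dog"
[4,5] PP/(PP\NP)  >T
[5,6] S\NP  lex  "in"
[6,7] PP\S  lex  "plan"
[5,7] PP\NP  <B  k=6
[4,7] PP  >  k=5
[0,7] S  >  k=4

[0,7] S   >
  [0,4] S/PP   >
    [0,1] "every" : (S/PP)/N
    [1,4] N   >
      [1,2] "clearly" : N/(S/N)
      [2,4] S/N   >S
        [2,3] "quickly" : (S/(NP/S))/N
        [3,4] "with" : (NP/S)/N
  [4,7] PP   >
    [4,5] PP/(PP\NP)   >T
      [4,5] "dog" : NP
    [5,7] PP\NP   <B
      [5,6] "in" : S\NP
      [6,7] "plan" : PP\S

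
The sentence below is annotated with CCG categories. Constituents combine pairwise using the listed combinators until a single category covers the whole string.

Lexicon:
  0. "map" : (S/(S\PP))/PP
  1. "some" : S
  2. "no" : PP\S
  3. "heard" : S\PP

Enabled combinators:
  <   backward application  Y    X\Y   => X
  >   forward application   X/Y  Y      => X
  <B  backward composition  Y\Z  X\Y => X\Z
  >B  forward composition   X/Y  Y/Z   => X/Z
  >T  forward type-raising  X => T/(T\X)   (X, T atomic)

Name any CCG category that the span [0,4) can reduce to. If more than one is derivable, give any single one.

S

[0,4] S   >
  [0,3] S/(S\PP)   >
    [0,1] "map" : (S/(S\PP))/PP
    [1,3] PP   >
      [1,2] PP/(PP\S)   >T
        [1,2] "some" : S
      [2,3] "no" : PP\S
  [3,4] "heard" : S\PP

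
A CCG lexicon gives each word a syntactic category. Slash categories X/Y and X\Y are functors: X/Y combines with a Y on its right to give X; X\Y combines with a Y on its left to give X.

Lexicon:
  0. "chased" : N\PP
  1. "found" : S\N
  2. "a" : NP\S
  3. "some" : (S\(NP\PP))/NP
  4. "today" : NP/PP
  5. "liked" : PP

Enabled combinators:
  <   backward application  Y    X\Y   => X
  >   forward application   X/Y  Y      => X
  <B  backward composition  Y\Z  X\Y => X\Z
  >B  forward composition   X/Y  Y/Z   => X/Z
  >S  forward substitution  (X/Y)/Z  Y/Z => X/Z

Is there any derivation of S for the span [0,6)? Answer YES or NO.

[0,6] S   <
  [0,3] NP\PP   <B
    [0,2] S\PP   <B
      [0,1] "chased" : N\PP
      [1,2] "found" : S\N
    [2,3] "a" : NP\S
  [3,6] S\(NP\PP)   >
    [3,4] "some" : (S\(NP\PP))/NP
    [4,6] NP   >
      [4,5] "today" : NP/PP
      [5,6] "liked" : PP

YES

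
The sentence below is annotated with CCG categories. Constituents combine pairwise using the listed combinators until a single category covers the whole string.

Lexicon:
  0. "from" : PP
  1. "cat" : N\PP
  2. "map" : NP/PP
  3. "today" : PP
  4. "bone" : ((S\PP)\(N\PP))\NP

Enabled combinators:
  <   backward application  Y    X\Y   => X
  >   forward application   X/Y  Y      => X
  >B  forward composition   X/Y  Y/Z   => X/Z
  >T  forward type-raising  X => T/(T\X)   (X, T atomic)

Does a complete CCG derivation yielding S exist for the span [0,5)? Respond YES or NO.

YES

[0,5] S   <
  [0,1] "from" : PP
  [1,5] S\PP   <
    [1,2] "cat" : N\PP
    [2,5] (S\PP)\(N\PP)   <
      [2,4] NP   >
        [2,3] "map" : NP/PP
        [3,4] "today" : PP
      [4,5] "bone" : ((S\PP)\(N\PP))\NP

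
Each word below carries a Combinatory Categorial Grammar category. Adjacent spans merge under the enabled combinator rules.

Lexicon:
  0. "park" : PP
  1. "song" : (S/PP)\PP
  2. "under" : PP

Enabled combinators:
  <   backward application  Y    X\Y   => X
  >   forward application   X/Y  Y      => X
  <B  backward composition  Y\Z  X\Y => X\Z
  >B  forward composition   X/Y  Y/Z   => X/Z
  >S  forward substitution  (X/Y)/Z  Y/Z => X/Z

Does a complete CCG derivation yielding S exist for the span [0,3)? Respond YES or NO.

YES

[0,3] S   >
  [0,2] S/PP   <
    [0,1] "park" : PP
    [1,2] "song" : (S/PP)\PP
  [2,3] "under" : PP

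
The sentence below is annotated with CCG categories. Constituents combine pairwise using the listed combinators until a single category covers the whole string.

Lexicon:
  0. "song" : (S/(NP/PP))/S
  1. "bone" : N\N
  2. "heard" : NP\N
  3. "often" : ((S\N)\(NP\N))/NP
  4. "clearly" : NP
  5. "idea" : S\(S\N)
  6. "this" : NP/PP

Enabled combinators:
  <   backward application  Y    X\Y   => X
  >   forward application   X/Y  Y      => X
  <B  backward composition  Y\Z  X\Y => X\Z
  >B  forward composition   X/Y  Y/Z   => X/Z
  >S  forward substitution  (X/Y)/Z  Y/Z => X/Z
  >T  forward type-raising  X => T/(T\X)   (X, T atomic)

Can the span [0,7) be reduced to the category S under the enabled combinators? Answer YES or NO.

YES

[0,7] S   >
  [0,6] S/(NP/PP)   >
    [0,1] "song" : (S/(NP/PP))/S
    [1,6] S   <
      [1,5] S\N   <B
        [1,2] "bone" : N\N
        [2,5] S\N   <
          [2,3] "heard" : NP\N
          [3,5] (S\N)\(NP\N)   >
            [3,4] "often" : ((S\N)\(NP\N))/NP
            [4,5] "clearly" : NP
      [5,6] "idea" : S\(S\N)
  [6,7] "this" : NP/PP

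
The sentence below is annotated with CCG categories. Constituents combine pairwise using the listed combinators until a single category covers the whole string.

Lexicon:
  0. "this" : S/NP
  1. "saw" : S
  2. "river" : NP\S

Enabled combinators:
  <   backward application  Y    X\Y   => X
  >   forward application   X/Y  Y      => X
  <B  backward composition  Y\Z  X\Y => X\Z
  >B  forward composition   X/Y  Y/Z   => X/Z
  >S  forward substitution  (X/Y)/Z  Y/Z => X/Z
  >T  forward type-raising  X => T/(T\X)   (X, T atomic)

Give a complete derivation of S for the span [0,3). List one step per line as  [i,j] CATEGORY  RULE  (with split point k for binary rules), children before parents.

[0,1] S/NP  lex  "this"
[1,2] S  lex  "saw"
[1,2] NP/(NP\S)  >T
[2,3] NP\S  lex  "river"
[1,3] NP  >  k=2
[0,3] S  >  k=1

[0,3] S   >
  [0,1] "this" : S/NP
  [1,3] NP   >
    [1,2] NP/(NP\S)   >T
      [1,2] "saw" : S
    [2,3] "river" : NP\S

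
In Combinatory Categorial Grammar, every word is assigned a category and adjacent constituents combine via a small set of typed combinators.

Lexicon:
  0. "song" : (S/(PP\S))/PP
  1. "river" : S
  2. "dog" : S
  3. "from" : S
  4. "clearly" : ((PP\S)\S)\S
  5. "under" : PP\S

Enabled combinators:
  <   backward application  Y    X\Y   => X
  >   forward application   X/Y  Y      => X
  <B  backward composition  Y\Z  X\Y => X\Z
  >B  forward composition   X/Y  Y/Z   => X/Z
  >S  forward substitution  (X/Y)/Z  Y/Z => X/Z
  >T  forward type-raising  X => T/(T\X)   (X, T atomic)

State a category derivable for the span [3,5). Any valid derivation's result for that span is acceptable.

[0,6] S   >
  [0,5] S/(PP\S)   >
    [0,1] "song" : (S/(PP\S))/PP
    [1,5] PP   <
      [1,2] "river" : S
      [2,5] PP\S   <
        [2,3] "dog" : S
        [3,5] (PP\S)\S   <
          [3,4] "from" : S
          [4,5] "clearly" : ((PP\S)\S)\S
  [5,6] "under" : PP\S

(PP\S)\S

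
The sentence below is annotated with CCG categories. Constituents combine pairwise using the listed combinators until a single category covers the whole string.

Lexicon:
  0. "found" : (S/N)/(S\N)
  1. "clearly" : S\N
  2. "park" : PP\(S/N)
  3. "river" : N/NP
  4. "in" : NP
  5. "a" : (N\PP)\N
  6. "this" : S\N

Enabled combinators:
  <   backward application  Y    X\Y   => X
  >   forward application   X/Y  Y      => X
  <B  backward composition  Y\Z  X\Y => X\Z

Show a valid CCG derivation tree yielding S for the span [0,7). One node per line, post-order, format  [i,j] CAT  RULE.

[0,1] (S/N)/(S\N)  lex  "found"
[1,2] S\N  lex  "clearly"
[0,2] S/N  >  k=1
[2,3] PP\(S/N)  lex  "park"
[0,3] PP  <  k=2
[3,4] N/NP  lex  "river"
[4,5] NP  lex  "in"
[3,5] N  >  k=4
[5,6] (N\PP)\N  lex  "a"
[3,6] N\PP  <  k=5
[6,7] S\N  lex  "this"
[3,7] S\PP  <B  k=6
[0,7] S  <  k=3

[0,7] S   <
  [0,3] PP   <
    [0,2] S/N   >
      [0,1] "found" : (S/N)/(S\N)
      [1,2] "clearly" : S\N
    [2,3] "park" : PP\(S/N)
  [3,7] S\PP   <B
    [3,6] N\PP   <
      [3,5] N   >
        [3,4] "river" : N/NP
        [4,5] "in" : NP
      [5,6] "a" : (N\PP)\N
    [6,7] "this" : S\N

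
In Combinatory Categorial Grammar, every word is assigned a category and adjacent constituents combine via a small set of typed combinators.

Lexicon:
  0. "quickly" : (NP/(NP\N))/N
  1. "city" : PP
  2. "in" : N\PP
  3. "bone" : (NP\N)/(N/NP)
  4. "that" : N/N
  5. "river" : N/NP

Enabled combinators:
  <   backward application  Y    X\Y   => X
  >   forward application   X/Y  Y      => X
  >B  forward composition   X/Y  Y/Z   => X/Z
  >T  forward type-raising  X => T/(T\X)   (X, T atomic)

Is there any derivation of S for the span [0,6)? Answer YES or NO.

(NP/(NP\N))/N PP N\PP (NP\N)/(N/NP) N/N N/NP
CKY chart[0,6] = {(NP/(NP\N))/(N\NP), N/(N\NP), NP, NP/(NP\NP), PP/(PP\NP), S/(S\NP)}; S ∉ chart

NO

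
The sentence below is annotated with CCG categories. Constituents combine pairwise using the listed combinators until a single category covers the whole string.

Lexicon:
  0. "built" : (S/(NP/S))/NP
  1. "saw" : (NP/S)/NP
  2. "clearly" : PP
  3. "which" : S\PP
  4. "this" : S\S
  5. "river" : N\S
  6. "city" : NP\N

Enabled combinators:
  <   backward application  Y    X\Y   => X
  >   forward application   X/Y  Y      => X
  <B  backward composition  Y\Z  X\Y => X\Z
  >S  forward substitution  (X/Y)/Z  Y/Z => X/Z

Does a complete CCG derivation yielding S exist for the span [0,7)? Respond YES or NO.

YES

[0,7] S   >
  [0,2] S/NP   >S
    [0,1] "built" : (S/(NP/S))/NP
    [1,2] "saw" : (NP/S)/NP
  [2,7] NP   <
    [2,4] S   <
      [2,3] "clearly" : PP
      [3,4] "which" : S\PP
    [4,7] NP\S   <B
      [4,5] "this" : S\S
      [5,7] NP\S   <B
        [5,6] "river" : N\S
        [6,7] "city" : NP\N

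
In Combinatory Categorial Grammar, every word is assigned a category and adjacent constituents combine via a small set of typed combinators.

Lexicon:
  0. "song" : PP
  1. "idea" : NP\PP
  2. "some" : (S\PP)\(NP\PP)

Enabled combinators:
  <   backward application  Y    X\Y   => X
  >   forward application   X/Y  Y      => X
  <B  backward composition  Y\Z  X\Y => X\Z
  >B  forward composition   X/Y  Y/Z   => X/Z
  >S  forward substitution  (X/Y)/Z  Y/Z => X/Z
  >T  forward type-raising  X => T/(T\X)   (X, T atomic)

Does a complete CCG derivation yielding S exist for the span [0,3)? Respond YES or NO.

[0,3] S   >
  [0,1] S/(S\PP)   >T
    [0,1] "song" : PP
  [1,3] S\PP   <
    [1,2] "idea" : NP\PP
    [2,3] "some" : (S\PP)\(NP\PP)

YES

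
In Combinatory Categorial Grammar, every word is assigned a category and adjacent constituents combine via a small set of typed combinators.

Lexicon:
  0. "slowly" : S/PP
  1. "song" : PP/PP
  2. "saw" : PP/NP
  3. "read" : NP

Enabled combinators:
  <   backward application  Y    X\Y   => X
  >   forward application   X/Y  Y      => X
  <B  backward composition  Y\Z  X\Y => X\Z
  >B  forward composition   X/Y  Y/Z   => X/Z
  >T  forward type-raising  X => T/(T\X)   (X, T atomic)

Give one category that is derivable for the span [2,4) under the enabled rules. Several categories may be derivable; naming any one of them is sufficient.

[0,4] S   >
  [0,2] S/PP   >B
    [0,1] "slowly" : S/PP
    [1,2] "song" : PP/PP
  [2,4] PP   >
    [2,3] "saw" : PP/NP
    [3,4] "read" : NP

PP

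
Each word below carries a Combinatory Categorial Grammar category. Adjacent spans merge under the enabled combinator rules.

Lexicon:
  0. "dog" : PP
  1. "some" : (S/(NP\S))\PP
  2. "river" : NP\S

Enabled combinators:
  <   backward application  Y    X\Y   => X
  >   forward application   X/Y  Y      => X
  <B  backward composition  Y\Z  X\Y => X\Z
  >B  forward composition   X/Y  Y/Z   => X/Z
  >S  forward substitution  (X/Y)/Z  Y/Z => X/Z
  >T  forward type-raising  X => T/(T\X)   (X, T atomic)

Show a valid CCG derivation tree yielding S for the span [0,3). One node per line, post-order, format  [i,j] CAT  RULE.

[0,1] PP  lex  "dog"
[1,2] (S/(NP\S))\PP  lex  "some"
[0,2] S/(NP\S)  <  k=1
[2,3] NP\S  lex  "river"
[0,3] S  >  k=2

[0,3] S   >
  [0,2] S/(NP\S)   <
    [0,1] "dog" : PP
    [1,2] "some" : (S/(NP\S))\PP
  [2,3] "river" : NP\S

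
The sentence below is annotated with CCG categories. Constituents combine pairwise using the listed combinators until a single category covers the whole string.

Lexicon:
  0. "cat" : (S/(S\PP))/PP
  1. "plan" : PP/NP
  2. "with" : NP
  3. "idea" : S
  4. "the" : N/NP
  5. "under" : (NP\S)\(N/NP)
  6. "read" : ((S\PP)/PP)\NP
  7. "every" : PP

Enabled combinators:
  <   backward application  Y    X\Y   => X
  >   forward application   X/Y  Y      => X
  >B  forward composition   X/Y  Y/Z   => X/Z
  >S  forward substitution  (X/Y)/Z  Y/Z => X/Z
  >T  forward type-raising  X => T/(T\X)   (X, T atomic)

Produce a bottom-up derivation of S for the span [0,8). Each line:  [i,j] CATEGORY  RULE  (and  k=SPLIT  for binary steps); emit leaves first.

[0,8] S   >
  [0,3] S/(S\PP)   >
    [0,1] "cat" : (S/(S\PP))/PP
    [1,3] PP   >
      [1,2] "plan" : PP/NP
      [2,3] "with" : NP
  [3,8] S\PP   >
    [3,7] (S\PP)/PP   <
      [3,6] NP   <
        [3,4] "idea" : S
        [4,6] NP\S   <
          [4,5] "the" : N/NP
          [5,6] "under" : (NP\S)\(N/NP)
      [6,7] "read" : ((S\PP)/PP)\NP
    [7,8] "every" : PP

[0,1] (S/(S\PP))/PP  lex  "cat"
[1,2] PP/NP  lex  "plan"
[2,3] NP  lex  "with"
[1,3] PP  >  k=2
[0,3] S/(S\PP)  >  k=1
[3,4] S  lex  "idea"
[4,5] N/NP  lex  "the"
[5,6] (NP\S)\(N/NP)  lex  "under"
[4,6] NP\S  <  k=5
[3,6] NP  <  k=4
[6,7] ((S\PP)/PP)\NP  lex  "read"
[3,7] (S\PP)/PP  <  k=6
[7,8] PP  lex  "every"
[3,8] S\PP  >  k=7
[0,8] S  >  k=3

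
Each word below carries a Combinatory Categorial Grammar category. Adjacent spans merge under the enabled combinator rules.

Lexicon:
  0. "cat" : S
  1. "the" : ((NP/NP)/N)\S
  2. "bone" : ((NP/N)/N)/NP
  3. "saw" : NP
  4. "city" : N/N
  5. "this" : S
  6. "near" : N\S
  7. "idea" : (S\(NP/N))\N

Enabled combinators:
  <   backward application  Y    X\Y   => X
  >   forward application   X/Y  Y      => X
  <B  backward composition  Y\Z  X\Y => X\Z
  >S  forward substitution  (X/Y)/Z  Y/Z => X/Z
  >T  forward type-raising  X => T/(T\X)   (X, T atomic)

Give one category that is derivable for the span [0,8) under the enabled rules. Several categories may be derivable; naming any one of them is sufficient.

S

[0,8] S   <
  [0,5] NP/N   >S
    [0,2] (NP/NP)/N   <
      [0,1] "cat" : S
      [1,2] "the" : ((NP/NP)/N)\S
    [2,5] NP/N   >S
      [2,4] (NP/N)/N   >
        [2,3] "bone" : ((NP/N)/N)/NP
        [3,4] "saw" : NP
      [4,5] "city" : N/N
  [5,8] S\(NP/N)   <
    [5,7] N   >
      [5,6] N/(N\S)   >T
        [5,6] "this" : S
      [6,7] "near" : N\S
    [7,8] "idea" : (S\(NP/N))\N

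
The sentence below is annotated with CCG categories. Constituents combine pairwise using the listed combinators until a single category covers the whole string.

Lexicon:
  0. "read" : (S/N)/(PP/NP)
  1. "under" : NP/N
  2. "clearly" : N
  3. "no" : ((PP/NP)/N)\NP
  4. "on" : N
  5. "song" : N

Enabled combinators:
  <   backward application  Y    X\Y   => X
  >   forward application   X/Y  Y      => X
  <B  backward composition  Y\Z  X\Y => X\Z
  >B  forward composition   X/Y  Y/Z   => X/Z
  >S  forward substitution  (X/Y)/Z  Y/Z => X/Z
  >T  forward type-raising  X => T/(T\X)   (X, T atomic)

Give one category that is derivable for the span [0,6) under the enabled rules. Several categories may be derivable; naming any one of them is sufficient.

S

[0,6] S   >
  [0,5] S/N   >
    [0,1] "read" : (S/N)/(PP/NP)
    [1,5] PP/NP   >
      [1,4] (PP/NP)/N   <
        [1,3] NP   >
          [1,2] "under" : NP/N
          [2,3] "clearly" : N
        [3,4] "no" : ((PP/NP)/N)\NP
      [4,5] "on" : N
  [5,6] "song" : N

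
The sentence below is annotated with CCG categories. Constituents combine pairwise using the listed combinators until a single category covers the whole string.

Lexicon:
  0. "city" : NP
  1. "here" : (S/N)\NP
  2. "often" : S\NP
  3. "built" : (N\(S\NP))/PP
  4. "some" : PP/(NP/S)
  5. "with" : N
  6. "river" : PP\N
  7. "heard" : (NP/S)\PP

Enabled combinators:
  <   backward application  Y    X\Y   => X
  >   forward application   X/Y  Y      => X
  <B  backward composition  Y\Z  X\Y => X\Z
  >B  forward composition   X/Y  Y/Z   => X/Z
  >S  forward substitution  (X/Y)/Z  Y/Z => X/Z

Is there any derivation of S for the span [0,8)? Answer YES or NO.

YES

[0,8] S   >
  [0,2] S/N   <
    [0,1] "city" : NP
    [1,2] "here" : (S/N)\NP
  [2,8] N   <
    [2,3] "often" : S\NP
    [3,8] N\(S\NP)   >
      [3,4] "built" : (N\(S\NP))/PP
      [4,8] PP   >
        [4,5] "some" : PP/(NP/S)
        [5,8] NP/S   <
          [5,7] PP   <
            [5,6] "with" : N
            [6,7] "river" : PP\N
          [7,8] "heard" : (NP/S)\PP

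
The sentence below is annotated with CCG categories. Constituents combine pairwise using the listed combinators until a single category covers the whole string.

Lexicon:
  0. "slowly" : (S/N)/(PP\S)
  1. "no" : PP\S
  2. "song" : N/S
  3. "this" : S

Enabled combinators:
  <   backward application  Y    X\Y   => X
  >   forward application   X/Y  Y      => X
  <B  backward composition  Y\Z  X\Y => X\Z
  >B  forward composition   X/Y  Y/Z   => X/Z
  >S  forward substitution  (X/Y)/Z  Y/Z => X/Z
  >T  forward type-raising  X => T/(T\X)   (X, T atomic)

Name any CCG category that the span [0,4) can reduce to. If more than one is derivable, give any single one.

S

[0,4] S   >
  [0,2] S/N   >
    [0,1] "slowly" : (S/N)/(PP\S)
    [1,2] "no" : PP\S
  [2,4] N   >
    [2,3] "song" : N/S
    [3,4] "this" : S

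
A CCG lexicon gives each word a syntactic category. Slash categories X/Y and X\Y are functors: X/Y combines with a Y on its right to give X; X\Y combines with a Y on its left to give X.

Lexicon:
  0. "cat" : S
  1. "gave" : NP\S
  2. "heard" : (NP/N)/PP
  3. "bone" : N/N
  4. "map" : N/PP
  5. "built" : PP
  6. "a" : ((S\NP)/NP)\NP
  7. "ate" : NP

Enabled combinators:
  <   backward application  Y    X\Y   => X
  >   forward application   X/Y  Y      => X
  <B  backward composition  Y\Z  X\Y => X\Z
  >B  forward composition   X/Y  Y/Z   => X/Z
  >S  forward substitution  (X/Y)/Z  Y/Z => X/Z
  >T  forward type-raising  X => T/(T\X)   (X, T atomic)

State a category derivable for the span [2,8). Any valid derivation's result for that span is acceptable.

S\NP

[0,8] S   <
  [0,2] NP   <
    [0,1] "cat" : S
    [1,2] "gave" : NP\S
  [2,8] S\NP   >
    [2,7] (S\NP)/NP   <
      [2,6] NP   >
        [2,5] NP/PP   >S
          [2,3] "heard" : (NP/N)/PP
          [3,5] N/PP   >B
            [3,4] "bone" : N/N
            [4,5] "map" : N/PP
        [5,6] "built" : PP
      [6,7] "a" : ((S\NP)/NP)\NP
    [7,8] "ate" : NP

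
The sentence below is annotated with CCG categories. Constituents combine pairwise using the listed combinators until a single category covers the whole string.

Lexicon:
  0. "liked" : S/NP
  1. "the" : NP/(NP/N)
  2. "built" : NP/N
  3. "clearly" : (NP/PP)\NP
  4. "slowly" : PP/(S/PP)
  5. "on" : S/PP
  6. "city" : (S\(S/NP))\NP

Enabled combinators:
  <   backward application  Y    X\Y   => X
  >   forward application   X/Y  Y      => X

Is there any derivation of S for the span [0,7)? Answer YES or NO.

[0,7] S   <
  [0,1] "liked" : S/NP
  [1,7] S\(S/NP)   <
    [1,6] NP   >
      [1,4] NP/PP   <
        [1,3] NP   >
          [1,2] "the" : NP/(NP/N)
          [2,3] "built" : NP/N
        [3,4] "clearly" : (NP/PP)\NP
      [4,6] PP   >
        [4,5] "slowly" : PP/(S/PP)
        [5,6] "on" : S/PP
    [6,7] "city" : (S\(S/NP))\NP

YES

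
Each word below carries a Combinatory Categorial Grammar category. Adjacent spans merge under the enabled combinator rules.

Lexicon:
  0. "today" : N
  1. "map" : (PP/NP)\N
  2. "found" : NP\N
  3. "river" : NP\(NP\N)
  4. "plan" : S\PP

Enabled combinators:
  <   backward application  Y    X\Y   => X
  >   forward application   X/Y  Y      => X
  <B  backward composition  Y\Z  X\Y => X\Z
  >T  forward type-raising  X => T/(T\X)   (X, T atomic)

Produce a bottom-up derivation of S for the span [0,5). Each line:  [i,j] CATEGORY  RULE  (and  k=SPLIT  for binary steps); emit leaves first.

[0,5] S   <
  [0,4] PP   >
    [0,2] PP/NP   <
      [0,1] "today" : N
      [1,2] "map" : (PP/NP)\N
    [2,4] NP   <
      [2,3] "found" : NP\N
      [3,4] "river" : NP\(NP\N)
  [4,5] "plan" : S\PP

[0,1] N  lex  "today"
[1,2] (PP/NP)\N  lex  "map"
[0,2] PP/NP  <  k=1
[2,3] NP\N  lex  "found"
[3,4] NP\(NP\N)  lex  "river"
[2,4] NP  <  k=3
[0,4] PP  >  k=2
[4,5] S\PP  lex  "plan"
[0,5] S  <  k=4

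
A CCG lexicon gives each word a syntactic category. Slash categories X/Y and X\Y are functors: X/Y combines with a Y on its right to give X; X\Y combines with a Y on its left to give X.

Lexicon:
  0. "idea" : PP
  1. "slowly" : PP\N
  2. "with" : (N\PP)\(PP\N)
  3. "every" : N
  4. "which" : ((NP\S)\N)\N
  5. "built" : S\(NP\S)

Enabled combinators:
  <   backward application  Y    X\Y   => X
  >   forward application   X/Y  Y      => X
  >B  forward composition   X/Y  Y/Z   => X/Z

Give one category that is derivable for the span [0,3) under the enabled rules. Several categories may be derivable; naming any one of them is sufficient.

[0,6] S   <
  [0,5] NP\S   <
    [0,3] N   <
      [0,1] "idea" : PP
      [1,3] N\PP   <
        [1,2] "slowly" : PP\N
        [2,3] "with" : (N\PP)\(PP\N)
    [3,5] (NP\S)\N   <
      [3,4] "every" : N
      [4,5] "which" : ((NP\S)\N)\N
  [5,6] "built" : S\(NP\S)

N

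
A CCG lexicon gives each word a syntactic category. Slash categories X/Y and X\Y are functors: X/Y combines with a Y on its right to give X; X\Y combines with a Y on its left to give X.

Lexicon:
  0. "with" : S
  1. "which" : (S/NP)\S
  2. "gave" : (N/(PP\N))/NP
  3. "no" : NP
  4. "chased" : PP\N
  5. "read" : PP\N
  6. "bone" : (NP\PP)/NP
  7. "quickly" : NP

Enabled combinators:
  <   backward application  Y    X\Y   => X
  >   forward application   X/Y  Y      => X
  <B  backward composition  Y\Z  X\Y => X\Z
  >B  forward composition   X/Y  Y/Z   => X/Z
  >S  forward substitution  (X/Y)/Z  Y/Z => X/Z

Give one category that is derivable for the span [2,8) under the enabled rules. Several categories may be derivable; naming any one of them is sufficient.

[0,8] S   >
  [0,2] S/NP   <
    [0,1] "with" : S
    [1,2] "which" : (S/NP)\S
  [2,8] NP   <
    [2,5] N   >
      [2,4] N/(PP\N)   >
        [2,3] "gave" : (N/(PP\N))/NP
        [3,4] "no" : NP
      [4,5] "chased" : PP\N
    [5,8] NP\N   <B
      [5,6] "read" : PP\N
      [6,8] NP\PP   >
        [6,7] "bone" : (NP\PP)/NP
        [7,8] "quickly" : NP

NP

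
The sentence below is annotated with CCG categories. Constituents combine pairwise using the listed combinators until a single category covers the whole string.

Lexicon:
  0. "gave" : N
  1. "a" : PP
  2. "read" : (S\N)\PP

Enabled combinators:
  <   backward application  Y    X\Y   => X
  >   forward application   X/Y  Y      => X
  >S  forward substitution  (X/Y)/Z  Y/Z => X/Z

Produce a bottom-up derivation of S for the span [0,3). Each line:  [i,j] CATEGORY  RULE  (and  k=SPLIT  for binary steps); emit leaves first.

[0,1] N  lex  "gave"
[1,2] PP  lex  "a"
[2,3] (S\N)\PP  lex  "read"
[1,3] S\N  <  k=2
[0,3] S  <  k=1

[0,3] S   <
  [0,1] "gave" : N
  [1,3] S\N   <
    [1,2] "a" : PP
    [2,3] "read" : (S\N)\PP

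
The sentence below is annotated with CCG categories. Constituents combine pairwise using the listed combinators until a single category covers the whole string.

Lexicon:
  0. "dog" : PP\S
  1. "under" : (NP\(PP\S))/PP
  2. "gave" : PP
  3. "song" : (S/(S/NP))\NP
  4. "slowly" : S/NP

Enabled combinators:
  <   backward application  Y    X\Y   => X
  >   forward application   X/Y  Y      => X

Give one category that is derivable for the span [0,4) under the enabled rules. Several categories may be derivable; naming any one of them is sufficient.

[0,5] S   >
  [0,4] S/(S/NP)   <
    [0,3] NP   <
      [0,1] "dog" : PP\S
      [1,3] NP\(PP\S)   >
        [1,2] "under" : (NP\(PP\S))/PP
        [2,3] "gave" : PP
    [3,4] "song" : (S/(S/NP))\NP
  [4,5] "slowly" : S/NP

S/(S/NP)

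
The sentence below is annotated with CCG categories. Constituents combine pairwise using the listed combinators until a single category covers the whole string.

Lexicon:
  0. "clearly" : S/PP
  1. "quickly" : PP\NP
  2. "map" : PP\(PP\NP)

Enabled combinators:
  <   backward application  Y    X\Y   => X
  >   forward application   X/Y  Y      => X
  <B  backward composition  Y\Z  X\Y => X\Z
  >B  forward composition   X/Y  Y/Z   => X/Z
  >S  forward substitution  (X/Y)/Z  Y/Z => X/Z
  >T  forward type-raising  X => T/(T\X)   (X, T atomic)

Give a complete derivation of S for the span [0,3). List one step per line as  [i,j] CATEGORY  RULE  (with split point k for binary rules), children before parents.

[0,1] S/PP  lex  "clearly"
[1,2] PP\NP  lex  "quickly"
[2,3] PP\(PP\NP)  lex  "map"
[1,3] PP  <  k=2
[0,3] S  >  k=1

[0,3] S   >
  [0,1] "clearly" : S/PP
  [1,3] PP   <
    [1,2] "quickly" : PP\NP
    [2,3] "map" : PP\(PP\NP)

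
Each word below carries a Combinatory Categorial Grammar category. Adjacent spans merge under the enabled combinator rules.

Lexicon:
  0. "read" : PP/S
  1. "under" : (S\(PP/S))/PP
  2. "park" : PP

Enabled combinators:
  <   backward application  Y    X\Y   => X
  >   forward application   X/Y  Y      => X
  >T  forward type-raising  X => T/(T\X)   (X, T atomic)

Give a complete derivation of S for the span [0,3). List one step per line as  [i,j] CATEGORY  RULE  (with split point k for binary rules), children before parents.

[0,3] S   <
  [0,1] "read" : PP/S
  [1,3] S\(PP/S)   >
    [1,2] "under" : (S\(PP/S))/PP
    [2,3] "park" : PP

[0,1] PP/S  lex  "read"
[1,2] (S\(PP/S))/PP  lex  "under"
[2,3] PP  lex  "park"
[1,3] S\(PP/S)  >  k=2
[0,3] S  <  k=1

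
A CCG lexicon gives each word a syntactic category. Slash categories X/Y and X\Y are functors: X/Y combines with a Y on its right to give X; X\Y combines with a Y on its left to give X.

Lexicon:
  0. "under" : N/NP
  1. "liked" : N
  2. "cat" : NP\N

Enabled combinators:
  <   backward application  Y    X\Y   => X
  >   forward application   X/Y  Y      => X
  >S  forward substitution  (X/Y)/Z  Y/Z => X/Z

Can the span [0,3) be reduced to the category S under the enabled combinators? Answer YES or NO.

NO

N/NP N NP\N
CKY chart[0,3] = {N}; S ∉ chart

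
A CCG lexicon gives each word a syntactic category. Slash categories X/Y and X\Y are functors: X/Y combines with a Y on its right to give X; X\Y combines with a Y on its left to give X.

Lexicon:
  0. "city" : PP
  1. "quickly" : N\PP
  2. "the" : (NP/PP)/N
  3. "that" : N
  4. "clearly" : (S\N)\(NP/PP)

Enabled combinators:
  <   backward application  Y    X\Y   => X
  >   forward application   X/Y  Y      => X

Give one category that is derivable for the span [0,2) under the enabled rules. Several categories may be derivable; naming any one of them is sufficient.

[0,5] S   <
  [0,2] N   <
    [0,1] "city" : PP
    [1,2] "quickly" : N\PP
  [2,5] S\N   <
    [2,4] NP/PP   >
      [2,3] "the" : (NP/PP)/N
      [3,4] "that" : N
    [4,5] "clearly" : (S\N)\(NP/PP)

N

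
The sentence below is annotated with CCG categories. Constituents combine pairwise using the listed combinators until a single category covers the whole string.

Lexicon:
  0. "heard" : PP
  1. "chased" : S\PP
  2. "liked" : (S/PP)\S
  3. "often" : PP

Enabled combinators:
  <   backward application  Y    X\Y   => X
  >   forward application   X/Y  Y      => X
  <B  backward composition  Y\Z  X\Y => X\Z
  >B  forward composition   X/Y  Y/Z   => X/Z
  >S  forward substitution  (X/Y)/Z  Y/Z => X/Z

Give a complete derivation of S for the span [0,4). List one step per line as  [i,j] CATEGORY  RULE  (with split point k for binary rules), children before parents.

[0,1] PP  lex  "heard"
[1,2] S\PP  lex  "chased"
[0,2] S  <  k=1
[2,3] (S/PP)\S  lex  "liked"
[0,3] S/PP  <  k=2
[3,4] PP  lex  "often"
[0,4] S  >  k=3

[0,4] S   >
  [0,3] S/PP   <
    [0,2] S   <
      [0,1] "heard" : PP
      [1,2] "chased" : S\PP
    [2,3] "liked" : (S/PP)\S
  [3,4] "often" : PP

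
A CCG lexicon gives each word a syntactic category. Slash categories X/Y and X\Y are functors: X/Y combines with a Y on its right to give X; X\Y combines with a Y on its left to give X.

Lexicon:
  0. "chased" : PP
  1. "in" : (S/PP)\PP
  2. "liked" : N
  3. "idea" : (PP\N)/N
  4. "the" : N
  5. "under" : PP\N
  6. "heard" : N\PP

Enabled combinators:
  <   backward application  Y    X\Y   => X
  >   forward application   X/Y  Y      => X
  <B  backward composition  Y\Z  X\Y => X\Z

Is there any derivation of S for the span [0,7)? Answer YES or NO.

YES

[0,7] S   >
  [0,2] S/PP   <
    [0,1] "chased" : PP
    [1,2] "in" : (S/PP)\PP
  [2,7] PP   <
    [2,3] "liked" : N
    [3,7] PP\N   >
      [3,4] "idea" : (PP\N)/N
      [4,7] N   <
        [4,6] PP   <
          [4,5] "the" : N
          [5,6] "under" : PP\N
        [6,7] "heard" : N\PP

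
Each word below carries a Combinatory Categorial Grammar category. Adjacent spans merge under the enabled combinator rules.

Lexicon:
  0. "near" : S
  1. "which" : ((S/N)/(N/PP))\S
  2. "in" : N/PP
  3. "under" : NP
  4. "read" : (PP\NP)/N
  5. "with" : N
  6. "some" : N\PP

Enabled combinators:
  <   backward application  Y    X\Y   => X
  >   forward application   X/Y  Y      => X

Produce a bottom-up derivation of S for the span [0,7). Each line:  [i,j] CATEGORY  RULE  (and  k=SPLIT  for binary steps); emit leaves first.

[0,7] S   >
  [0,3] S/N   >
    [0,2] (S/N)/(N/PP)   <
      [0,1] "near" : S
      [1,2] "which" : ((S/N)/(N/PP))\S
    [2,3] "in" : N/PP
  [3,7] N   <
    [3,6] PP   <
      [3,4] "under" : NP
      [4,6] PP\NP   >
        [4,5] "read" : (PP\NP)/N
        [5,6] "with" : N
    [6,7] "some" : N\PP

[0,1] S  lex  "near"
[1,2] ((S/N)/(N/PP))\S  lex  "which"
[0,2] (S/N)/(N/PP)  <  k=1
[2,3] N/PP  lex  "in"
[0,3] S/N  >  k=2
[3,4] NP  lex  "under"
[4,5] (PP\NP)/N  lex  "read"
[5,6] N  lex  "with"
[4,6] PP\NP  >  k=5
[3,6] PP  <  k=4
[6,7] N\PP  lex  "some"
[3,7] N  <  k=6
[0,7] S  >  k=3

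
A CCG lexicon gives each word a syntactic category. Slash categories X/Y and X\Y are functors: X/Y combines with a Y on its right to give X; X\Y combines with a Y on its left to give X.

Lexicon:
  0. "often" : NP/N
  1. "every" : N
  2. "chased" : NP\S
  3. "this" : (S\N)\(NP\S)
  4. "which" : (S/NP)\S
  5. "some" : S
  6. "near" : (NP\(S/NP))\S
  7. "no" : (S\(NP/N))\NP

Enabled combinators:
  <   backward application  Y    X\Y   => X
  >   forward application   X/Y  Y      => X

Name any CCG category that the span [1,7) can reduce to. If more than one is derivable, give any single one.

NP

[0,8] S   <
  [0,1] "often" : NP/N
  [1,8] S\(NP/N)   <
    [1,7] NP   <
      [1,5] S/NP   <
        [1,4] S   <
          [1,2] "every" : N
          [2,4] S\N   <
            [2,3] "chased" : NP\S
            [3,4] "this" : (S\N)\(NP\S)
        [4,5] "which" : (S/NP)\S
      [5,7] NP\(S/NP)   <
        [5,6] "some" : S
        [6,7] "near" : (NP\(S/NP))\S
    [7,8] "no" : (S\(NP/N))\NP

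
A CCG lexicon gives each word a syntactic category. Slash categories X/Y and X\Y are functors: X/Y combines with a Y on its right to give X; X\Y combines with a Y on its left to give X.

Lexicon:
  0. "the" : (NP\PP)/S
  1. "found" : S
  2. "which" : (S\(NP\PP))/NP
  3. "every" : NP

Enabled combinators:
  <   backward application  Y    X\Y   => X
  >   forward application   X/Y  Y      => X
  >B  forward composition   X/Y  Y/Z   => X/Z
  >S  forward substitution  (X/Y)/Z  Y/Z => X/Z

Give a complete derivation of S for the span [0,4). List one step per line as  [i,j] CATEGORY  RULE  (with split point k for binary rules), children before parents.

[0,1] (NP\PP)/S  lex  "the"
[1,2] S  lex  "found"
[0,2] NP\PP  >  k=1
[2,3] (S\(NP\PP))/NP  lex  "which"
[3,4] NP  lex  "every"
[2,4] S\(NP\PP)  >  k=3
[0,4] S  <  k=2

[0,4] S   <
  [0,2] NP\PP   >
    [0,1] "the" : (NP\PP)/S
    [1,2] "found" : S
  [2,4] S\(NP\PP)   >
    [2,3] "which" : (S\(NP\PP))/NP
    [3,4] "every" : NP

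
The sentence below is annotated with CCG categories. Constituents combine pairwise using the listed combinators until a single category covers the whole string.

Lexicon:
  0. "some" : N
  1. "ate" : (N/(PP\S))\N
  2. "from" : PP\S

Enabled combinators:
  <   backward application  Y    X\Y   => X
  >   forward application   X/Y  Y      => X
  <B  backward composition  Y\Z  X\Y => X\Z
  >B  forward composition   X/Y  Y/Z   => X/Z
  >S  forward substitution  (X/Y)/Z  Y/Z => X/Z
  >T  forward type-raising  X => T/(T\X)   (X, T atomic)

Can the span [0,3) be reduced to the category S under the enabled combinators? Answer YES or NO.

NO

N (N/(PP\S))\N PP\S
CKY chart[0,3] = {N, N/(N\N), NP/(NP\N), PP/(PP\N), S/(S\N)}; S ∉ chart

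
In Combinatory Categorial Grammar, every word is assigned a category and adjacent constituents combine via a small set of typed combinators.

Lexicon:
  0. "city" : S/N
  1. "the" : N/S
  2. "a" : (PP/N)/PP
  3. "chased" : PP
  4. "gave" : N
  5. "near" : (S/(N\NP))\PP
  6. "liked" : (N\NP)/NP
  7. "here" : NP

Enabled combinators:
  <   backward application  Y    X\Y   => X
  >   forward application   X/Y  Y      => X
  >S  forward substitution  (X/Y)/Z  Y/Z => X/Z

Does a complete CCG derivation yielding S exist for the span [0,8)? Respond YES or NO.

[0,8] S   >
  [0,1] "city" : S/N
  [1,8] N   >
    [1,2] "the" : N/S
    [2,8] S   >
      [2,6] S/(N\NP)   <
        [2,5] PP   >
          [2,4] PP/N   >
            [2,3] "a" : (PP/N)/PP
            [3,4] "chased" : PP
          [4,5] "gave" : N
        [5,6] "near" : (S/(N\NP))\PP
      [6,8] N\NP   >
        [6,7] "liked" : (N\NP)/NP
        [7,8] "here" : NP

YES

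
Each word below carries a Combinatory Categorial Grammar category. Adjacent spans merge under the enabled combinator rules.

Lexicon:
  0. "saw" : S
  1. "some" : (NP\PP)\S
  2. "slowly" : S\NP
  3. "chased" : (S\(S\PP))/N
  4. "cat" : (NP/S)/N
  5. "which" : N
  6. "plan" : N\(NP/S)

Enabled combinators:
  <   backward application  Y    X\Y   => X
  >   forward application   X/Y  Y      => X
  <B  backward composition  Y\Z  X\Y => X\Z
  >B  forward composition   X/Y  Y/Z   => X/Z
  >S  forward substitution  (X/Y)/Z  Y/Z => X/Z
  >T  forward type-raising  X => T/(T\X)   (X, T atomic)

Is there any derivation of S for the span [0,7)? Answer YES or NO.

[0,7] S   <
  [0,3] S\PP   <B
    [0,2] NP\PP   <
      [0,1] "saw" : S
      [1,2] "some" : (NP\PP)\S
    [2,3] "slowly" : S\NP
  [3,7] S\(S\PP)   >
    [3,4] "chased" : (S\(S\PP))/N
    [4,7] N   <
      [4,6] NP/S   >
        [4,5] "cat" : (NP/S)/N
        [5,6] "which" : N
      [6,7] "plan" : N\(NP/S)

YES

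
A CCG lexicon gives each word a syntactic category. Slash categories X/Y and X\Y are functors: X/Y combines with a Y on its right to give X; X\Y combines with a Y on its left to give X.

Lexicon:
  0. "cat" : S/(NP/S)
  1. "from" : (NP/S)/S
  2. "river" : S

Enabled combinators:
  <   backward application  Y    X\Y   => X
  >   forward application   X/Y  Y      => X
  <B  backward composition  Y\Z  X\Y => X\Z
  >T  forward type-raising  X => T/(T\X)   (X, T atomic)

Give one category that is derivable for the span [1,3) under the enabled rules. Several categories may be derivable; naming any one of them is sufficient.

[0,3] S   >
  [0,1] "cat" : S/(NP/S)
  [1,3] NP/S   >
    [1,2] "from" : (NP/S)/S
    [2,3] "river" : S

NP/S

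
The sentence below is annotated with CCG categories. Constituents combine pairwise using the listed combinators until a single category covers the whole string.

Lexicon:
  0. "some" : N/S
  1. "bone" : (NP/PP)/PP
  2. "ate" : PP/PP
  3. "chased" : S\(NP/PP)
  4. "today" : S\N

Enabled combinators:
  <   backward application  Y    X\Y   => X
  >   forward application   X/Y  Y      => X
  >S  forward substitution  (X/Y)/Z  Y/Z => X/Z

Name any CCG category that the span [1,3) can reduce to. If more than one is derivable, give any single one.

[0,5] S   <
  [0,4] N   >
    [0,1] "some" : N/S
    [1,4] S   <
      [1,3] NP/PP   >S
        [1,2] "bone" : (NP/PP)/PP
        [2,3] "ate" : PP/PP
      [3,4] "chased" : S\(NP/PP)
  [4,5] "today" : S\N

NP/PP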